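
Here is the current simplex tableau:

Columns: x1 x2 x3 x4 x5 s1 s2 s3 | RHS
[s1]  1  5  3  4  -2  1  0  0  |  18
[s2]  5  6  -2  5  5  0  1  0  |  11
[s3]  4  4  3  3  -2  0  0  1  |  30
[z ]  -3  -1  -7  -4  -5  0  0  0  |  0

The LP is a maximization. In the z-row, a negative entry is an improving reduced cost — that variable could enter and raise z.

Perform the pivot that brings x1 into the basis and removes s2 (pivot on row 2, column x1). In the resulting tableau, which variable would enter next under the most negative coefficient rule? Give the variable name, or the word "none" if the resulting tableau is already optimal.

Pivot element 5. New z-row = old z-row − (-3)·(row 2/5).
Updated z-row coefficients: x1: 0, x2: 13/5, x3: -41/5, x4: -1, x5: -2, s1: 0, s2: 3/5, s3: 0.
The most negative is -41/5 in column x3, so x3 would enter next.

x3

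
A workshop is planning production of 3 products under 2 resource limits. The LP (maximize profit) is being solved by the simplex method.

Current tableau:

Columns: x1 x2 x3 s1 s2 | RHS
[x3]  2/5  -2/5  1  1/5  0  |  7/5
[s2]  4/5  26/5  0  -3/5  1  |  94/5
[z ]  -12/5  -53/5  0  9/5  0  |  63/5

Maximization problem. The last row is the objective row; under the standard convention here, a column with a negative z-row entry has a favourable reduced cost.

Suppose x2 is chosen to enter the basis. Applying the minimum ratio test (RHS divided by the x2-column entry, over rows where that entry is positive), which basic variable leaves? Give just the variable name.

s2

Ratios: row 1 (x3): entry -2/5 ≤ 0, skip; row 2 (s2): (94/5)/(26/5) = 47/13.
Minimum ratio 47/13 is in the s2 row, so s2 leaves.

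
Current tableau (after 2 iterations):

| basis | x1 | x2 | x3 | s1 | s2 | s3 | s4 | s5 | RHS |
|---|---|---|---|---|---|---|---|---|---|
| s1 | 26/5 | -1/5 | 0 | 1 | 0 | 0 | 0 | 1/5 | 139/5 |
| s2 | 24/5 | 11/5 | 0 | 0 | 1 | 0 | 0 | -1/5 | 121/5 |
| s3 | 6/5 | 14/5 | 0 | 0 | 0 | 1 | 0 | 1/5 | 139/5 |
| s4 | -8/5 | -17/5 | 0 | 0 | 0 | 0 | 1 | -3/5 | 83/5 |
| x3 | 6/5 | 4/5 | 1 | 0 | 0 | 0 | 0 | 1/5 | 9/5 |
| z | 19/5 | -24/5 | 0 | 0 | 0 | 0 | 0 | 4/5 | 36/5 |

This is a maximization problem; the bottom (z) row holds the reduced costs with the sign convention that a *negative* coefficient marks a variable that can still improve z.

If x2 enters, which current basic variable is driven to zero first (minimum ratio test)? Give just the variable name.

x3

Ratios: row 1 (s1): entry -1/5 ≤ 0, skip; row 2 (s2): (121/5)/(11/5) = 11; row 3 (s3): (139/5)/(14/5) = 139/14; row 4 (s4): entry -17/5 ≤ 0, skip; row 5 (x3): (9/5)/(4/5) = 9/4.
Minimum ratio 9/4 is in the x3 row, so x3 leaves.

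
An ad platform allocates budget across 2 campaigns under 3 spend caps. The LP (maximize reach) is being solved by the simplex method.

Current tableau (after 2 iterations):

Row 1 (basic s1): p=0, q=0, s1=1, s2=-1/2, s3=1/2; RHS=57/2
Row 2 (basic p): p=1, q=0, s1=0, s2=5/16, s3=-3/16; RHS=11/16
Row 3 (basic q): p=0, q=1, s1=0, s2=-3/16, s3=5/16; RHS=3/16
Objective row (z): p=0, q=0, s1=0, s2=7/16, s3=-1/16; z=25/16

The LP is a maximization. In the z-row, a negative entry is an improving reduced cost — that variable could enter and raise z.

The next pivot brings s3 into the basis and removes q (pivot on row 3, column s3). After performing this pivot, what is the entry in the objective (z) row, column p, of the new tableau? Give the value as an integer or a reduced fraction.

Pivot element is row 3, column s3: 5/16.
Normalize row 3: new (row 3, p) = 0/(5/16) = 0.
z-row ← z-row − (-1/16)·(new row 3): 0 − (-1/16)·0 = 0.

0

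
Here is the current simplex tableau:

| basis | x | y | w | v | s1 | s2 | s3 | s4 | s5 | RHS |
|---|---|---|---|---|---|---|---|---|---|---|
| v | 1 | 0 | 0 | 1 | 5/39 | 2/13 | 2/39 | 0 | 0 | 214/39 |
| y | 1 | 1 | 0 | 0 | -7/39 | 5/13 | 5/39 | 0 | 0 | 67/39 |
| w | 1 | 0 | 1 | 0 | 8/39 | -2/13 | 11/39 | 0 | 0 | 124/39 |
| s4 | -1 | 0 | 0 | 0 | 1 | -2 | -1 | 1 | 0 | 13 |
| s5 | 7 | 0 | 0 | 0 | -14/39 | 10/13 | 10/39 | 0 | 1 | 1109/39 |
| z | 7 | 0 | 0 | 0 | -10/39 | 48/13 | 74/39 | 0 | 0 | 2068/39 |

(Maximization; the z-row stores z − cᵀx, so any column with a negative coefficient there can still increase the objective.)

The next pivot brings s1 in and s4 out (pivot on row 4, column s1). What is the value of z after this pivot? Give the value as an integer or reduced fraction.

2198/39

Minimum ratio for s1: 13/1 = 13.
z changes by −(z-row coeff of s1)·ratio = −(-10/39)·13 = 10/3.
New z = 2068/39 + (10/3) = 2198/39.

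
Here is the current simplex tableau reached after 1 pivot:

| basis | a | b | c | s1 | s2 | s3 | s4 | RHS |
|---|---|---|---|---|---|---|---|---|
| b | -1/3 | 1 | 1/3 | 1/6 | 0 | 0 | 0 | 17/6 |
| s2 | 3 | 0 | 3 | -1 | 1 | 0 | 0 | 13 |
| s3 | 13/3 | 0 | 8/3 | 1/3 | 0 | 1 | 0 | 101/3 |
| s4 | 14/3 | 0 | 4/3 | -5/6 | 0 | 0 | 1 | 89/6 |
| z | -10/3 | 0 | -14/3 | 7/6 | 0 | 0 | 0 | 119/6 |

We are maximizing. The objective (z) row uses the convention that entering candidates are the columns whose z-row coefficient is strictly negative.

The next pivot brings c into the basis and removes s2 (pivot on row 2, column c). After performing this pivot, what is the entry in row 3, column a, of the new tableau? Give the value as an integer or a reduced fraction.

5/3

Pivot element is row 2, column c: 3.
Normalize row 2: new (row 2, a) = 3/3 = 1.
row 3 ← row 3 − (8/3)·(new row 2): 13/3 − (8/3)·1 = 5/3.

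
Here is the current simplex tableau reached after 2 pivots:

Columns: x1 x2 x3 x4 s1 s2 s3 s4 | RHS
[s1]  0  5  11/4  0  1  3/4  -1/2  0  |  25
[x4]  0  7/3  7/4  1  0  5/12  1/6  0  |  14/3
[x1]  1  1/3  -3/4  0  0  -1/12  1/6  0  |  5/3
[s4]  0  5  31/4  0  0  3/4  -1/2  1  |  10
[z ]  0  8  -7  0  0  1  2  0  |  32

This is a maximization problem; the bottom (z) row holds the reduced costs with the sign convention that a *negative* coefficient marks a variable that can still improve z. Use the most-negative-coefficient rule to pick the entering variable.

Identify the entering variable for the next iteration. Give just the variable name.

x3

Objective-row coefficients: x1: 0, x2: 8, x3: -7, x4: 0, s1: 0, s2: 1, s3: 2, s4: 0.
The most negative is -7 in column x3, so x3 enters.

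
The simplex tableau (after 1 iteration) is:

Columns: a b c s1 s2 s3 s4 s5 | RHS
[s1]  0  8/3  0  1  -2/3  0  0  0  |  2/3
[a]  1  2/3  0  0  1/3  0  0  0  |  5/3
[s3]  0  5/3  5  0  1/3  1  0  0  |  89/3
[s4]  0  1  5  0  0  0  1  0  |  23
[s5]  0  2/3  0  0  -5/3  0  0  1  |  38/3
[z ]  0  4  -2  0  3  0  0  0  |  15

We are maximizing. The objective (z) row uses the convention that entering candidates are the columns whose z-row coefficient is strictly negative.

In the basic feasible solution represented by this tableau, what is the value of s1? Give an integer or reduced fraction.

2/3

s1 is basic (row 1); its value is the RHS of that row: 2/3.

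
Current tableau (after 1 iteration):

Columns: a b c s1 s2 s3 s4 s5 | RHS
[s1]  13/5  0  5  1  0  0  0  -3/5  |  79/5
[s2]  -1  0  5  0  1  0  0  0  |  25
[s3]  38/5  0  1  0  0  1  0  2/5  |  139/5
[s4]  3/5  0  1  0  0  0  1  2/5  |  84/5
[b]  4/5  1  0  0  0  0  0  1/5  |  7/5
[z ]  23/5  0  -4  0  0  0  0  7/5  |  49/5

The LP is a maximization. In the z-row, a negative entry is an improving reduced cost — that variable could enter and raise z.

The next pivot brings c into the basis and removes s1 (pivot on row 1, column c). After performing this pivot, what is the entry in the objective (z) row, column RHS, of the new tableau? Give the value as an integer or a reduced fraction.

Pivot element is row 1, column c: 5.
Normalize row 1: new (row 1, RHS) = (79/5)/5 = 79/25.
z-row ← z-row − (-4)·(new row 1): 49/5 − (-4)·(79/25) = 561/25.

561/25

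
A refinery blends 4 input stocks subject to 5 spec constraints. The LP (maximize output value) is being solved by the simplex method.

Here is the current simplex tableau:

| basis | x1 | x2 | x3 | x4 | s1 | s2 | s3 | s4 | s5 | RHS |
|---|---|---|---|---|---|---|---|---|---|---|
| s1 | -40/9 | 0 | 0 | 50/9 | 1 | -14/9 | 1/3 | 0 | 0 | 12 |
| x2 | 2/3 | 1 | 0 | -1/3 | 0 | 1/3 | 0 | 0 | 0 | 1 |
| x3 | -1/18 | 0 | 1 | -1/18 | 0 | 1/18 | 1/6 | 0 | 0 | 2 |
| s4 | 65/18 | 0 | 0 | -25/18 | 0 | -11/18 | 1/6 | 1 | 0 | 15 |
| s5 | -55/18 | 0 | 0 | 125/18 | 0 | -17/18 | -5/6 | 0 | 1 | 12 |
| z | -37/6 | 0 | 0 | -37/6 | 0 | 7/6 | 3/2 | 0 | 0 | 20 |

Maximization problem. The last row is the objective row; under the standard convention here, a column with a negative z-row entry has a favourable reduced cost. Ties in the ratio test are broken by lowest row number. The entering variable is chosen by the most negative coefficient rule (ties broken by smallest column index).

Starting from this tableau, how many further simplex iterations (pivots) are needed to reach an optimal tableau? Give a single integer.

pivot: x1 in, x2 out → z = 117/4
pivot: x4 in, s5 out → z = 3742/65
No improving column remains; optimal.

2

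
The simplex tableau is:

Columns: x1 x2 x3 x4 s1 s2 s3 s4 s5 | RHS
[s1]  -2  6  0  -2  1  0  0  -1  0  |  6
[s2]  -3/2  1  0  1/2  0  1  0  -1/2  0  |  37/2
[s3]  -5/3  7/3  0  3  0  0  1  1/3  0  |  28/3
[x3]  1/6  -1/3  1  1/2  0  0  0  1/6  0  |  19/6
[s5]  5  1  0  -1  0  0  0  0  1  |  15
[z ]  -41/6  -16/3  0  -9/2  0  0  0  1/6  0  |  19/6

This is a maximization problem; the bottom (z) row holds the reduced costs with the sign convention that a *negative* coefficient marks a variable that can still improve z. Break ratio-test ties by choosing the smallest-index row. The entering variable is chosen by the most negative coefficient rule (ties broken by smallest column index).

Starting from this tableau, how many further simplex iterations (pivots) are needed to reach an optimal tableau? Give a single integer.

pivot: x1 in, s5 out → z = 71/3
pivot: x4 in, x3 out → z = 53
pivot: x2 in, s3 out → z = 493/9
No improving column remains; optimal.

3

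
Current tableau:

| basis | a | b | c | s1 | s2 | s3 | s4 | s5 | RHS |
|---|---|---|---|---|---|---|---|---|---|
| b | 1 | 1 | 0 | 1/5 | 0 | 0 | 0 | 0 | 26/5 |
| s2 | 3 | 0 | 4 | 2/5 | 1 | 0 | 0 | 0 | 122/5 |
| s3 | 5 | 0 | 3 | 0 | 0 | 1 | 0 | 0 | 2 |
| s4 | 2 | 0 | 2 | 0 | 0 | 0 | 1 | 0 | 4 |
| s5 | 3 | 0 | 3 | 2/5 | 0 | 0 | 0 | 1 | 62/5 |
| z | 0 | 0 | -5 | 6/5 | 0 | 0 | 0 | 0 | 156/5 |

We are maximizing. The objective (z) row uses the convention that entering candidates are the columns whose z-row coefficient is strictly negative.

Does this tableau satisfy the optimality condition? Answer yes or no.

Column c has objective-row coefficient -5, which is negative; an improving pivot exists, so not yet optimal.

no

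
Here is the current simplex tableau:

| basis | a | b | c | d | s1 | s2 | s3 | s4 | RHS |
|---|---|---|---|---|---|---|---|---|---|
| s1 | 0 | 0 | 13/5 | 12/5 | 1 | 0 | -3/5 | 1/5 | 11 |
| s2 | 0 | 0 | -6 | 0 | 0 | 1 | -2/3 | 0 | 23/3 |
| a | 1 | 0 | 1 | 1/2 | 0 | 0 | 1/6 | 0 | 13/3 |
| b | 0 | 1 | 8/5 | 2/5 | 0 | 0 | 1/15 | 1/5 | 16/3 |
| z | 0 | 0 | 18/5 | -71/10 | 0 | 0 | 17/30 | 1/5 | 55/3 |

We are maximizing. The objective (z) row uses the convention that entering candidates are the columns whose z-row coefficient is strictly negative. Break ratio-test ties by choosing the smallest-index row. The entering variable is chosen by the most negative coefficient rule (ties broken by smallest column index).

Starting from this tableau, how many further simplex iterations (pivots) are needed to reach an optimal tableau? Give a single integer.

pivot: d in, s1 out → z = 407/8
pivot: s3 in, a out → z = 178/3
No improving column remains; optimal.

2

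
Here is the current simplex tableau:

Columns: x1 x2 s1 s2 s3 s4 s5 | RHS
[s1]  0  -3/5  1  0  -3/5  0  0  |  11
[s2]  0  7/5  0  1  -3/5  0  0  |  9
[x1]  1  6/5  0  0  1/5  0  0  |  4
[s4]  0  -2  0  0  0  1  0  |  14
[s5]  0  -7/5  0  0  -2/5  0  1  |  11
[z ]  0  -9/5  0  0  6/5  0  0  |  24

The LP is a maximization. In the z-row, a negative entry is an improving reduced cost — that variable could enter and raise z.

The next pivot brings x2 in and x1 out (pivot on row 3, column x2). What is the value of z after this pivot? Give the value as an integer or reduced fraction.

Minimum ratio for x2: 4/(6/5) = 10/3.
z changes by −(z-row coeff of x2)·ratio = −(-9/5)·(10/3) = 6.
New z = 24 + 6 = 30.

30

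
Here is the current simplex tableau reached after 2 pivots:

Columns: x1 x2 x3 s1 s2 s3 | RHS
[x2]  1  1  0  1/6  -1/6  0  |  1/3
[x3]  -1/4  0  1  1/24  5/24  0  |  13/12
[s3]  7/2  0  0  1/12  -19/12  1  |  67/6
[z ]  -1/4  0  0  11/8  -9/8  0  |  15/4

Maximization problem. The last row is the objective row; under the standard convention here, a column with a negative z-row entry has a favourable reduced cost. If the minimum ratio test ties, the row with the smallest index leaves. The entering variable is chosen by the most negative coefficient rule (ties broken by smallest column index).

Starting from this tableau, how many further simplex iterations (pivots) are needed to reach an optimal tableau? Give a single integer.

pivot: s2 in, x3 out → z = 48/5
pivot: x1 in, x2 out → z = 12
No improving column remains; optimal.

2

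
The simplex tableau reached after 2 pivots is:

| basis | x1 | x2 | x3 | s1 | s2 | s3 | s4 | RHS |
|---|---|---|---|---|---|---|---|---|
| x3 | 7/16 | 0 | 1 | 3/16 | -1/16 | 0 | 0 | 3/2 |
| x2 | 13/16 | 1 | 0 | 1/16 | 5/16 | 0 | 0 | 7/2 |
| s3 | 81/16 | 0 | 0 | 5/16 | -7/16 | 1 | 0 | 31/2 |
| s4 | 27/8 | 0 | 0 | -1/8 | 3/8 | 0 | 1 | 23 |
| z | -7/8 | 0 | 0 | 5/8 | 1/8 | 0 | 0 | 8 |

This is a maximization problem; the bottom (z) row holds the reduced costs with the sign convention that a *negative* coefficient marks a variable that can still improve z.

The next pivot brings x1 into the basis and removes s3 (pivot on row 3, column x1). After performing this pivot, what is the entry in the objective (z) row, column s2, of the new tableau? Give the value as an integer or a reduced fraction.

Pivot element is row 3, column x1: 81/16.
Normalize row 3: new (row 3, s2) = (-7/16)/(81/16) = -7/81.
z-row ← z-row − (-7/8)·(new row 3): 1/8 − (-7/8)·(-7/81) = 4/81.

4/81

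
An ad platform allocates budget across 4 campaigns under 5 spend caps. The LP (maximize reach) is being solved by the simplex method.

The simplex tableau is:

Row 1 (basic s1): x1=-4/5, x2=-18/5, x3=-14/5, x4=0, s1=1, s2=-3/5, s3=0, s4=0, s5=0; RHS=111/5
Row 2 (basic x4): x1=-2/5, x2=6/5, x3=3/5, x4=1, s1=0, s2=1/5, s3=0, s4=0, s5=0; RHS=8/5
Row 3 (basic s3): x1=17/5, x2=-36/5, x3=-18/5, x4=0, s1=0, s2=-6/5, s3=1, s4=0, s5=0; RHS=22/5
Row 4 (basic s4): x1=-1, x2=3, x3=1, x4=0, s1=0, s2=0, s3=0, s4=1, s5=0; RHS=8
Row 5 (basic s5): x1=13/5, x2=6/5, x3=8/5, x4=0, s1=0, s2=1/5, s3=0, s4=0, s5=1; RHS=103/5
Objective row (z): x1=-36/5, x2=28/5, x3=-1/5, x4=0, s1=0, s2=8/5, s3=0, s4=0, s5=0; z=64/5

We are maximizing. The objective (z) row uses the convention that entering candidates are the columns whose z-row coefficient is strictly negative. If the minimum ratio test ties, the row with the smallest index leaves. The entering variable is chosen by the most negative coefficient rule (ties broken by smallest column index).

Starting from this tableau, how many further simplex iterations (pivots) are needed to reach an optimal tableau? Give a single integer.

pivot: x1 in, s3 out → z = 376/17
pivot: x2 in, s5 out → z = 2674/57
pivot: x3 in, x2 out → z = 3929/74
No improving column remains; optimal.

3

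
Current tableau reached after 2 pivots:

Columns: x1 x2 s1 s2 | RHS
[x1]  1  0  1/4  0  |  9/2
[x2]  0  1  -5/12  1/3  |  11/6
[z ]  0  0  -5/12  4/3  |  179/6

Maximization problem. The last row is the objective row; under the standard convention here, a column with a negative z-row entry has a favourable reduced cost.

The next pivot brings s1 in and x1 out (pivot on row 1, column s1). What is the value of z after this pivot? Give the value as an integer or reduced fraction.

Minimum ratio for s1: (9/2)/(1/4) = 18.
z changes by −(z-row coeff of s1)·ratio = −(-5/12)·18 = 15/2.
New z = 179/6 + (15/2) = 112/3.

112/3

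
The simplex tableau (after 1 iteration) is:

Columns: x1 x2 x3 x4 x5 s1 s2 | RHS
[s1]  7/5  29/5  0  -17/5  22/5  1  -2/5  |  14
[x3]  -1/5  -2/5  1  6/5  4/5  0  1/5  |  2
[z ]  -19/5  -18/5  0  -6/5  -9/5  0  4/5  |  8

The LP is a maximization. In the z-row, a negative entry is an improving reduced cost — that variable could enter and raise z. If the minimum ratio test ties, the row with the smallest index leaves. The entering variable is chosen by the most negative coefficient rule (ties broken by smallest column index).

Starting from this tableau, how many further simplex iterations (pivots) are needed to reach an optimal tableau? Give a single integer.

2

pivot: x1 in, s1 out → z = 46
pivot: x4 in, x3 out → z = 522/5
No improving column remains; optimal.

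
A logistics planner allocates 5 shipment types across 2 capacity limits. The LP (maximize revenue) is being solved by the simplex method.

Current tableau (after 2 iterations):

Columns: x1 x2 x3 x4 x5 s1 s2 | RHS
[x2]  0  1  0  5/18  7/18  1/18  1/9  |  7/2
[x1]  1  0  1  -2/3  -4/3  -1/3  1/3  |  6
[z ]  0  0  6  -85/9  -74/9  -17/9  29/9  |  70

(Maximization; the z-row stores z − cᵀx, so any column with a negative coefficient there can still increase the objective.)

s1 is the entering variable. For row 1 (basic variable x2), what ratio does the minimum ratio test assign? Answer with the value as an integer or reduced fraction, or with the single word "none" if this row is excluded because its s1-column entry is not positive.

63

Ratio = RHS / (s1 entry) = (7/2) / (1/18) = 63.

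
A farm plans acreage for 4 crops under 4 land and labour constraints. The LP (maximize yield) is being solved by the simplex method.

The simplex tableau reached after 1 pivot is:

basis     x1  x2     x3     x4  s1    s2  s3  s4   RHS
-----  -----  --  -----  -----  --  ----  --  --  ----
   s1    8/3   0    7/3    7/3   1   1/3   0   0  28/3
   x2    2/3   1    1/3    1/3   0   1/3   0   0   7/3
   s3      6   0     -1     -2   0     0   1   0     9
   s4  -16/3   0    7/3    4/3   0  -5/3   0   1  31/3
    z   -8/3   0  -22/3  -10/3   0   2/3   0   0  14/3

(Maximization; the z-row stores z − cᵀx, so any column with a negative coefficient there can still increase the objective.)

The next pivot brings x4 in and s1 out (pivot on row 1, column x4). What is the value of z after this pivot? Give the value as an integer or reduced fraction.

Minimum ratio for x4: (28/3)/(7/3) = 4.
z changes by −(z-row coeff of x4)·ratio = −(-10/3)·4 = 40/3.
New z = 14/3 + (40/3) = 18.

18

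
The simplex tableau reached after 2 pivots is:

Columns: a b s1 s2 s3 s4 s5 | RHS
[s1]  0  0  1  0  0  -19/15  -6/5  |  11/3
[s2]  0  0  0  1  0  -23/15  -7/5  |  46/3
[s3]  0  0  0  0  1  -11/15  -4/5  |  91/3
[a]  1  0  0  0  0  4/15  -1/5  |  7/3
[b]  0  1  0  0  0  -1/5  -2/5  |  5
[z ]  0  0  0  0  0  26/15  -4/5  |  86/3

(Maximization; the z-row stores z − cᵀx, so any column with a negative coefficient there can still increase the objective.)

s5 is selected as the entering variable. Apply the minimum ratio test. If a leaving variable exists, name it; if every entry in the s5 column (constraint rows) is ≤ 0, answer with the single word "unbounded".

s5-column entries: row 1: -6/5, row 2: -7/5, row 3: -4/5, row 4: -1/5, row 5: -2/5. All ≤ 0, so s5 can increase without bound; the LP is unbounded in this direction.

unbounded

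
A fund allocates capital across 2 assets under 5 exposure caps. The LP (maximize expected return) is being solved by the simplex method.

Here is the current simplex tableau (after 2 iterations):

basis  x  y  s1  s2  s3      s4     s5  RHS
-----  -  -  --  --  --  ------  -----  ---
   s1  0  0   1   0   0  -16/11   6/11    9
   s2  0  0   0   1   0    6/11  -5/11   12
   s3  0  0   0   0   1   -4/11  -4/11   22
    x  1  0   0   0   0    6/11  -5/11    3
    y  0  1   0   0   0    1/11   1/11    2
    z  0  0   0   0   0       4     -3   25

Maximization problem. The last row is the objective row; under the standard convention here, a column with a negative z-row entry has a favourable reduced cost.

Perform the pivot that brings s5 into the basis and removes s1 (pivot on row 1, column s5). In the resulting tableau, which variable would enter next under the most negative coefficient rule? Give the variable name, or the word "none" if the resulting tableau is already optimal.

Pivot element 6/11. New z-row = old z-row − (-3)·(row 1/(6/11)).
Updated z-row coefficients: x: 0, y: 0, s1: 11/2, s2: 0, s3: 0, s4: -4, s5: 0.
The most negative is -4 in column s4, so s4 would enter next.

s4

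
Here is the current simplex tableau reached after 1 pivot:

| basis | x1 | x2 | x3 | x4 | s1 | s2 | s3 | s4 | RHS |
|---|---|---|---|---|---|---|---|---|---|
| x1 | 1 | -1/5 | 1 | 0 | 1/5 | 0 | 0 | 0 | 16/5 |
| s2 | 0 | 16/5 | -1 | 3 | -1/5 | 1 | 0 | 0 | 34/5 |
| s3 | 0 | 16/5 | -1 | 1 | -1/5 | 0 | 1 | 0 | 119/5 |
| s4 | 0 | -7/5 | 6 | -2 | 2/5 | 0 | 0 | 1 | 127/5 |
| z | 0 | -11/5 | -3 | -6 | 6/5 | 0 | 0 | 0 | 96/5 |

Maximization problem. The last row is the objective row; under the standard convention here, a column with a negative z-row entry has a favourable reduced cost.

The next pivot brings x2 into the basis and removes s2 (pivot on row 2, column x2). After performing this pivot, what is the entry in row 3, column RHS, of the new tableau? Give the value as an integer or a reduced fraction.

Pivot element is row 2, column x2: 16/5.
Normalize row 2: new (row 2, RHS) = (34/5)/(16/5) = 17/8.
row 3 ← row 3 − (16/5)·(new row 2): 119/5 − (16/5)·(17/8) = 17.

17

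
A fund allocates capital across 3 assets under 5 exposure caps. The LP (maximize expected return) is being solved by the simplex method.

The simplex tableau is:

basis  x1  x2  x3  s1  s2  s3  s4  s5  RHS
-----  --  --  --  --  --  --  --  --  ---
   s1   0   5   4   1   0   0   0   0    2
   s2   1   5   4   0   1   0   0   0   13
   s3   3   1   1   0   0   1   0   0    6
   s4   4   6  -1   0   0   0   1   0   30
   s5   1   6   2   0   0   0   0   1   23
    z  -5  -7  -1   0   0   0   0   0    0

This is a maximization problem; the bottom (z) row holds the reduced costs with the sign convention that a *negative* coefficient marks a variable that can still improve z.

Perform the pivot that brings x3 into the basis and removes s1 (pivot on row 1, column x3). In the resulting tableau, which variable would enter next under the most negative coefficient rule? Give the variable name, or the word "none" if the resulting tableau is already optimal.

Pivot element 4. New z-row = old z-row − (-1)·(row 1/4).
Updated z-row coefficients: x1: -5, x2: -23/4, x3: 0, s1: 1/4, s2: 0, s3: 0, s4: 0, s5: 0.
The most negative is -23/4 in column x2, so x2 would enter next.

x2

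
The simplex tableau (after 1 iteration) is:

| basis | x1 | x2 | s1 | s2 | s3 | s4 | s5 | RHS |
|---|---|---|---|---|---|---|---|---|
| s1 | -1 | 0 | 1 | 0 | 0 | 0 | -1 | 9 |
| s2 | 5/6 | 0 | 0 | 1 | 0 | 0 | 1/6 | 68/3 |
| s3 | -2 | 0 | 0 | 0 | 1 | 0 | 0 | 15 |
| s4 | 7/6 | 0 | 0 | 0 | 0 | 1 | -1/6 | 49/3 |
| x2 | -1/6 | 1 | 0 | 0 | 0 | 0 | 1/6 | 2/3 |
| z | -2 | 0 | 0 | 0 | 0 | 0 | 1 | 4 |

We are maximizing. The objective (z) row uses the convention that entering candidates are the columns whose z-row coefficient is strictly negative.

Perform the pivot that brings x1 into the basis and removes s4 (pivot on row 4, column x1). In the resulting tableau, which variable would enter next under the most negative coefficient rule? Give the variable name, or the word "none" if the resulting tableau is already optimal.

Pivot element 7/6. New z-row = old z-row − (-2)·(row 4/(7/6)).
Updated z-row coefficients: x1: 0, x2: 0, s1: 0, s2: 0, s3: 0, s4: 12/7, s5: 5/7.
No coefficient is strictly negative; the tableau after this pivot is optimal.

none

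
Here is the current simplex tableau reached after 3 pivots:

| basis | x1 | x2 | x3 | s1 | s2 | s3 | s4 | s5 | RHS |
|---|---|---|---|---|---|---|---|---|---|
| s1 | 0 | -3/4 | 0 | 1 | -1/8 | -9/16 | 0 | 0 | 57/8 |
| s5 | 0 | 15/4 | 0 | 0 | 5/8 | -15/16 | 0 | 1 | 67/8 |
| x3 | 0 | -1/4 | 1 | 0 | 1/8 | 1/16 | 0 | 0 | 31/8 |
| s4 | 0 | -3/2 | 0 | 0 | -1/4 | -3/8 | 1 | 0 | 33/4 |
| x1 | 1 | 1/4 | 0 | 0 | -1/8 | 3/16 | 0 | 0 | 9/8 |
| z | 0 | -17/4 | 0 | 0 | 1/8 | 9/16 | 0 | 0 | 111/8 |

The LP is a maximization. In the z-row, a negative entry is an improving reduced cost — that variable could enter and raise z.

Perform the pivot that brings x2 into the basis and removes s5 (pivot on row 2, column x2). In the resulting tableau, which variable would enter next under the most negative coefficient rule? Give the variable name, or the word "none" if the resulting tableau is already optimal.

s3

Pivot element 15/4. New z-row = old z-row − (-17/4)·(row 2/(15/4)).
Updated z-row coefficients: x1: 0, x2: 0, x3: 0, s1: 0, s2: 5/6, s3: -1/2, s4: 0, s5: 17/15.
The most negative is -1/2 in column s3, so s3 would enter next.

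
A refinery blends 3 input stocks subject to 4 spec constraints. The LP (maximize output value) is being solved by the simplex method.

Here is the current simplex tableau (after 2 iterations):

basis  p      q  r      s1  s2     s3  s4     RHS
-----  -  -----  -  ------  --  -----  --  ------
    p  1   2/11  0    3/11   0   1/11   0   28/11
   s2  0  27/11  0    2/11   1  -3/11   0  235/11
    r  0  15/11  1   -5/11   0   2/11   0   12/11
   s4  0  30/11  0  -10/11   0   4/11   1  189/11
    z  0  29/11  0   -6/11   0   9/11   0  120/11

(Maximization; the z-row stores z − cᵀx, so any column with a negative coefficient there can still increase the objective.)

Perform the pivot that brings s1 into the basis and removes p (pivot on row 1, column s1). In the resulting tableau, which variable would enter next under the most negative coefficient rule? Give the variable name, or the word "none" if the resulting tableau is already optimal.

Pivot element 3/11. New z-row = old z-row − (-6/11)·(row 1/(3/11)).
Updated z-row coefficients: p: 2, q: 3, r: 0, s1: 0, s2: 0, s3: 1, s4: 0.
No coefficient is strictly negative; the tableau after this pivot is optimal.

none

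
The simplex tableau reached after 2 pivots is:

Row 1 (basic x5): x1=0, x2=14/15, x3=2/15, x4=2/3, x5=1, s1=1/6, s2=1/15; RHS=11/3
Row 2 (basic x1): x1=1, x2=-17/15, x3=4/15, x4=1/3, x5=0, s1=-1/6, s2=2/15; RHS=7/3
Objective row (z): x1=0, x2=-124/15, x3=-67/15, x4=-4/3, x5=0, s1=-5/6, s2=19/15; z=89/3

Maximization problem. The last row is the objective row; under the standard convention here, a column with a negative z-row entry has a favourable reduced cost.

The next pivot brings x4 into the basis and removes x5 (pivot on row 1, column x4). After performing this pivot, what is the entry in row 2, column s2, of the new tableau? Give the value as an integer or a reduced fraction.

1/10

Pivot element is row 1, column x4: 2/3.
Normalize row 1: new (row 1, s2) = (1/15)/(2/3) = 1/10.
row 2 ← row 2 − (1/3)·(new row 1): 2/15 − (1/3)·(1/10) = 1/10.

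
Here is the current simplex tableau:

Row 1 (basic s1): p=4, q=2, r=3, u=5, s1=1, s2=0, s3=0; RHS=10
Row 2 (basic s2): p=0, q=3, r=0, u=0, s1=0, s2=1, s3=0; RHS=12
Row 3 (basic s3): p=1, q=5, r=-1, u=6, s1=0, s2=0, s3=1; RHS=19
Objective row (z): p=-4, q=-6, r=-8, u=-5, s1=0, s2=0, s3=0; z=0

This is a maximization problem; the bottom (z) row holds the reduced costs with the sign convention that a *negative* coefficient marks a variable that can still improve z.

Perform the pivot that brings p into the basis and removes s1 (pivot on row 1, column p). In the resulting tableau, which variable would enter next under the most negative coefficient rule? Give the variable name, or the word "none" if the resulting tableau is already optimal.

r

Pivot element 4. New z-row = old z-row − (-4)·(row 1/4).
Updated z-row coefficients: p: 0, q: -4, r: -5, u: 0, s1: 1, s2: 0, s3: 0.
The most negative is -5 in column r, so r would enter next.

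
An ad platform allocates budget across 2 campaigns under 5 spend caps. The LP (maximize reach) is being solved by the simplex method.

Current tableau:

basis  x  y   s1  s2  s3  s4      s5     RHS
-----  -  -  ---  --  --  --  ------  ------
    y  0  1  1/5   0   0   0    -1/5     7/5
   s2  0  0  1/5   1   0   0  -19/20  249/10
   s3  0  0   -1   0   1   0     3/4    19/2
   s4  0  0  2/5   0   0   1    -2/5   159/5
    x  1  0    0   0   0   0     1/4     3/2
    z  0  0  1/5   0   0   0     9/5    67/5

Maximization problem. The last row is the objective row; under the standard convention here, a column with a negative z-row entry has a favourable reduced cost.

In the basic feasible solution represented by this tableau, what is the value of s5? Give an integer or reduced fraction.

s5 is nonbasic (not in the basis column), so its value in the current BFS is 0.

0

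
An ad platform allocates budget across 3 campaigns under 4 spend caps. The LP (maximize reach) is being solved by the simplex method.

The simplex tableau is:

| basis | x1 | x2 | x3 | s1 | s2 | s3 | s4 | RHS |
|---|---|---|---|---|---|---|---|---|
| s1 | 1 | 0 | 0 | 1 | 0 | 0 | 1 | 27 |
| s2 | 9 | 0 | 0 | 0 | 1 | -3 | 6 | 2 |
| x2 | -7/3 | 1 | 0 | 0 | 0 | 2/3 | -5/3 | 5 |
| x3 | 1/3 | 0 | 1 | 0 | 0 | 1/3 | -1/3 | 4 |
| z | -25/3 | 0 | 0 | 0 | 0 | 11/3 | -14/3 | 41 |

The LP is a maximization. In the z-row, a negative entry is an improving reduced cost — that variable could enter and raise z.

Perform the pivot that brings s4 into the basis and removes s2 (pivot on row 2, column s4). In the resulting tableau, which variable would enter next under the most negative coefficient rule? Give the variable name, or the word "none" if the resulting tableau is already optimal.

Pivot element 6. New z-row = old z-row − (-14/3)·(row 2/6).
Updated z-row coefficients: x1: -4/3, x2: 0, x3: 0, s1: 0, s2: 7/9, s3: 4/3, s4: 0.
The most negative is -4/3 in column x1, so x1 would enter next.

x1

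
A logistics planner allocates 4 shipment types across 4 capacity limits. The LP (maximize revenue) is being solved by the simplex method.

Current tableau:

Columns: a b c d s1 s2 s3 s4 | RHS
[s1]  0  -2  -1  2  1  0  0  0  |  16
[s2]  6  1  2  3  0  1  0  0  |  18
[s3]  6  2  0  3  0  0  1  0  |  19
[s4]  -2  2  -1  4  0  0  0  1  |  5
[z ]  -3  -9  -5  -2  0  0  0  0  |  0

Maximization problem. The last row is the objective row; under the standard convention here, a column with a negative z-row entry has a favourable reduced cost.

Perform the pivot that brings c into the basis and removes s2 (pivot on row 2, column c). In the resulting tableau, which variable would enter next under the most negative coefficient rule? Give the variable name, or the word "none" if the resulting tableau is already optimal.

Pivot element 2. New z-row = old z-row − (-5)·(row 2/2).
Updated z-row coefficients: a: 12, b: -13/2, c: 0, d: 11/2, s1: 0, s2: 5/2, s3: 0, s4: 0.
The most negative is -13/2 in column b, so b would enter next.

b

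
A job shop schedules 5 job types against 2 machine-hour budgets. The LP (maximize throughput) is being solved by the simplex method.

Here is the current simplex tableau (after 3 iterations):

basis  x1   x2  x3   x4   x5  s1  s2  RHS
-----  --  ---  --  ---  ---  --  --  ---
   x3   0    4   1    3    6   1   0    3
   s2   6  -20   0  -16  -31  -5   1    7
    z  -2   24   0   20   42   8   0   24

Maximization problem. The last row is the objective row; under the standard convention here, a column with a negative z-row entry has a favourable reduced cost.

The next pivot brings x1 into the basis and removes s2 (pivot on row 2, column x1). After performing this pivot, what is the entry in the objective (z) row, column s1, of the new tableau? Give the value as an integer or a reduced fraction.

Pivot element is row 2, column x1: 6.
Normalize row 2: new (row 2, s1) = (-5)/6 = -5/6.
z-row ← z-row − (-2)·(new row 2): 8 − (-2)·(-5/6) = 19/3.

19/3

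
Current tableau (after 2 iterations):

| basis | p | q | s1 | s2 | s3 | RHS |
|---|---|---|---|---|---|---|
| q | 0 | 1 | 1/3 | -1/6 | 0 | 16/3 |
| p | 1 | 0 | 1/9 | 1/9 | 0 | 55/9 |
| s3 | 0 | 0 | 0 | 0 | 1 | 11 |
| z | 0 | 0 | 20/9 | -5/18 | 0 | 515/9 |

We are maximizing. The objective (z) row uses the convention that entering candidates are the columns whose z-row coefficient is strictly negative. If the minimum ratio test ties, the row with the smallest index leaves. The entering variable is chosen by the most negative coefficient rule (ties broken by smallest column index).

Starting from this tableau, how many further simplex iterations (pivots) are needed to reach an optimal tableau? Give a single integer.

pivot: s2 in, p out → z = 145/2
No improving column remains; optimal.

1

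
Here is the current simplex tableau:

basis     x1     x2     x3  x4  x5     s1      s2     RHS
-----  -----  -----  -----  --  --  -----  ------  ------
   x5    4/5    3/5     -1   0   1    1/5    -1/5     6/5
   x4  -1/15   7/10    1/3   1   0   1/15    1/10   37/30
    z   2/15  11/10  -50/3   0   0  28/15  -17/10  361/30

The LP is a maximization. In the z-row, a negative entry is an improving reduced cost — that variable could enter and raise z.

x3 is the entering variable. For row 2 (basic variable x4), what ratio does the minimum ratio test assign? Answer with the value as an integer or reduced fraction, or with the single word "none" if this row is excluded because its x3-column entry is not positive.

Ratio = RHS / (x3 entry) = (37/30) / (1/3) = 37/10.

37/10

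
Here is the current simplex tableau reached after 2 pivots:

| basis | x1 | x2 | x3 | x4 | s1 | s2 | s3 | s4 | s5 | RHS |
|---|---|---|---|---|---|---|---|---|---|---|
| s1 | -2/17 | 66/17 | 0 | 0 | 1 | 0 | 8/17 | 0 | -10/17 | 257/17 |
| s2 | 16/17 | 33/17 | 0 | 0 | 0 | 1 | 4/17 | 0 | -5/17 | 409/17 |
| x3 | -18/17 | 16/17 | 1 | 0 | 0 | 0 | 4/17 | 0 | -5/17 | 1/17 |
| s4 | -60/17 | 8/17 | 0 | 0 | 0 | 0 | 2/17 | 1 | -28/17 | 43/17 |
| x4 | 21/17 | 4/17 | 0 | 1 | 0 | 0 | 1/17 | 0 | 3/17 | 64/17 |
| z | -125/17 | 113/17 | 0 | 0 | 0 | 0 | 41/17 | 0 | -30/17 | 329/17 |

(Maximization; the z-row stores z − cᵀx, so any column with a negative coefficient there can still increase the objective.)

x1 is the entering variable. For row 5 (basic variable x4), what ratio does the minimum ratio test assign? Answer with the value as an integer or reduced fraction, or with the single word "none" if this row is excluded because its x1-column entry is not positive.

64/21

Ratio = RHS / (x1 entry) = (64/17) / (21/17) = 64/21.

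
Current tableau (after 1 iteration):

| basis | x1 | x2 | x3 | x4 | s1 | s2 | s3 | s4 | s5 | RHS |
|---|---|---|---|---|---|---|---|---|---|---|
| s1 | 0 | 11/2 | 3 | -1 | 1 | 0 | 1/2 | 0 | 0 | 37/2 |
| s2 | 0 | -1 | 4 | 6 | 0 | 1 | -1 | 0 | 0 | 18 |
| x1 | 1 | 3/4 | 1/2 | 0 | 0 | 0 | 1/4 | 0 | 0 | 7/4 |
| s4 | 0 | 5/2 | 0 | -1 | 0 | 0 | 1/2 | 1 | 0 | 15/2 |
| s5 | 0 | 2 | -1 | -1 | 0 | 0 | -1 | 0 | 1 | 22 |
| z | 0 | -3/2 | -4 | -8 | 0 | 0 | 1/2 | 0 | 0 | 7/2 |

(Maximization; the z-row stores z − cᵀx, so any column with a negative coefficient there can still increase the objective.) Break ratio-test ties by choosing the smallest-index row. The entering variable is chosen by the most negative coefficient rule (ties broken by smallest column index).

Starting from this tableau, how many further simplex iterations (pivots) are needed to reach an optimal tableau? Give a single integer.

2

pivot: x4 in, s2 out → z = 55/2
pivot: x2 in, x1 out → z = 307/9
No improving column remains; optimal.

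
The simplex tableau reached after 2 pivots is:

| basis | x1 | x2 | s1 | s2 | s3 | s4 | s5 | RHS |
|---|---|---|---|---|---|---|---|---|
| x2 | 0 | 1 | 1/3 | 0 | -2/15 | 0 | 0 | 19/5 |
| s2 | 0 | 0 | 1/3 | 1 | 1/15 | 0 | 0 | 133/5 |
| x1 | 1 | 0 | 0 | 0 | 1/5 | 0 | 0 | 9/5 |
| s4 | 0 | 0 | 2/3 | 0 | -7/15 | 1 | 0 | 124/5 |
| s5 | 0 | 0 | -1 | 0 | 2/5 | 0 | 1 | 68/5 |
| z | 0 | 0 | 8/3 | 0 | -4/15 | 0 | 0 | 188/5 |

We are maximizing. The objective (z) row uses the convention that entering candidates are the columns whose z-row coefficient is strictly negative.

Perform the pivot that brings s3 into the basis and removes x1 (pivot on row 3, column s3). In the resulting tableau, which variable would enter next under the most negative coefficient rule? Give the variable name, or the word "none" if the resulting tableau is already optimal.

none

Pivot element 1/5. New z-row = old z-row − (-4/15)·(row 3/(1/5)).
Updated z-row coefficients: x1: 4/3, x2: 0, s1: 8/3, s2: 0, s3: 0, s4: 0, s5: 0.
No coefficient is strictly negative; the tableau after this pivot is optimal.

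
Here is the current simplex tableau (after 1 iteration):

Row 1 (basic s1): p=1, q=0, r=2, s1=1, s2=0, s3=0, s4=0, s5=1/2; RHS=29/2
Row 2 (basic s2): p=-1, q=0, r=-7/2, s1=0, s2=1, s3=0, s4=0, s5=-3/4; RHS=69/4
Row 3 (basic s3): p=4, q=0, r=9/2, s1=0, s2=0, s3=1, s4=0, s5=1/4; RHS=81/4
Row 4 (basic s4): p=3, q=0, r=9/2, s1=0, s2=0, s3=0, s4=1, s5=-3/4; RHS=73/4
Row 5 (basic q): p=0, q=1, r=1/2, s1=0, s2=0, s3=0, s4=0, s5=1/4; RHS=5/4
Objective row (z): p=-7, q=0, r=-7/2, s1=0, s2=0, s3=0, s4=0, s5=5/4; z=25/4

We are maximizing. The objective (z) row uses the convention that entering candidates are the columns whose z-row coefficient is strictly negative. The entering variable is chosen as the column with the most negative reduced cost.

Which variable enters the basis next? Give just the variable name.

Objective-row coefficients: p: -7, q: 0, r: -7/2, s1: 0, s2: 0, s3: 0, s4: 0, s5: 5/4.
The most negative is -7 in column p, so p enters.

p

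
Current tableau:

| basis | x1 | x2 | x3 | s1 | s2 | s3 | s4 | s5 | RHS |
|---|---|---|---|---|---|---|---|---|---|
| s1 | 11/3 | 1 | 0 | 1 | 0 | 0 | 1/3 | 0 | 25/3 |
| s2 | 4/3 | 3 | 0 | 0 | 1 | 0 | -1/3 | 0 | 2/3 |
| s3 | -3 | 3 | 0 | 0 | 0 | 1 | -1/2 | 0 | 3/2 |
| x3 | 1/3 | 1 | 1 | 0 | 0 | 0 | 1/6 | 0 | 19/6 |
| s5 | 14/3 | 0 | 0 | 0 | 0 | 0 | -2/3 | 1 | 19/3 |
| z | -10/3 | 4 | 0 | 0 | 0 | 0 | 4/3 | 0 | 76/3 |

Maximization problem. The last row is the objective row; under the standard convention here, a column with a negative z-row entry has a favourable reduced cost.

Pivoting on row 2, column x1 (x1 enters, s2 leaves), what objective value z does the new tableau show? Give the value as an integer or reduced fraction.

27

Minimum ratio for x1: (2/3)/(4/3) = 1/2.
z changes by −(z-row coeff of x1)·ratio = −(-10/3)·(1/2) = 5/3.
New z = 76/3 + (5/3) = 27.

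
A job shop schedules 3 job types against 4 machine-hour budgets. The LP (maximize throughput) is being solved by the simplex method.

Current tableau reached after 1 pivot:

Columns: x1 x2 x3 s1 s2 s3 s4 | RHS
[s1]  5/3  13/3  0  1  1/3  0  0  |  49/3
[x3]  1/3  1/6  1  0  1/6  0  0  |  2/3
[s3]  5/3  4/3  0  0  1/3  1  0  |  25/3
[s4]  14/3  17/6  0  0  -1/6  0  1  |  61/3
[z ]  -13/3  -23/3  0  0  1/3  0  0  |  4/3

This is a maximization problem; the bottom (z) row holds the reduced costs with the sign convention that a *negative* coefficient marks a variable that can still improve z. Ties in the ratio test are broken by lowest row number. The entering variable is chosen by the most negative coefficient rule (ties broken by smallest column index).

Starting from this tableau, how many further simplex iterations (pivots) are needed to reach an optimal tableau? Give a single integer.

2

pivot: x2 in, s1 out → z = 393/13
pivot: x1 in, x3 out → z = 213/7
No improving column remains; optimal.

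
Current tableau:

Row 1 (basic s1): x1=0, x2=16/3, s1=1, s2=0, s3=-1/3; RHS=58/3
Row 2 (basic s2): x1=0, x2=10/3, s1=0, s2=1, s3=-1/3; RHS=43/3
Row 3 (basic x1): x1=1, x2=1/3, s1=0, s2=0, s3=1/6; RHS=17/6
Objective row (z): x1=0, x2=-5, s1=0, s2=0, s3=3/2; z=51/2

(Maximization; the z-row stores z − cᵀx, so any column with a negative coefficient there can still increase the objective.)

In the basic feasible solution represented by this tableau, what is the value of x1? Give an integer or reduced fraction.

17/6

x1 is basic (row 3); its value is the RHS of that row: 17/6.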